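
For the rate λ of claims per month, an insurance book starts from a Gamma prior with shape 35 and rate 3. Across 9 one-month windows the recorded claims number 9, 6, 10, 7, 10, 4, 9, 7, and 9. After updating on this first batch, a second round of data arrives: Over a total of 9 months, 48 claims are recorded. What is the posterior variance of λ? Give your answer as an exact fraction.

22/63

Total count: 9 + 6 + 10 + 7 + 10 + 4 + 9 + 7 + 9 = 71.
Total exposure: 9 months.
After the first batch: Gamma(35 + 71, 3 + 9) = Gamma(106, 12).
Total count 48 over total exposure 9 months.
After the second batch: Gamma(106 + 48, 12 + 9) = Gamma(154, 21).
Posterior variance = α'/β'² = 154/441 = 22/63.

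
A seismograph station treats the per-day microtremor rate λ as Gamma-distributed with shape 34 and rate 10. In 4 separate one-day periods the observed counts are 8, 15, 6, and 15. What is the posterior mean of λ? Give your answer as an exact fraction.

Total count: 8 + 15 + 6 + 15 = 44.
Total exposure: 4 days.
Conjugate update: add total count to the shape and total exposure to the rate, giving Gamma(78, 14).
Posterior mean = α'/β' = 78/14 = 39/7.

39/7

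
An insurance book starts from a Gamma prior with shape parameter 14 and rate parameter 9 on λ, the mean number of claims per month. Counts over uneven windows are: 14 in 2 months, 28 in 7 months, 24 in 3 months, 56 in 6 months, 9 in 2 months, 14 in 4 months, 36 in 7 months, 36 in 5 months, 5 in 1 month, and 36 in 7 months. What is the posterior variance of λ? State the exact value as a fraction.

272/2809

Total count: 14 + 28 + 24 + 56 + 9 + 14 + 36 + 36 + 5 + 36 = 258.
Total exposure: 2 + 7 + 3 + 6 + 2 + 4 + 7 + 5 + 1 + 7 = 44 months.
Posterior: α' = 14 + 258 = 272, β' = 9 + 44 = 53.
Posterior variance = α'/β'² = 272/2809.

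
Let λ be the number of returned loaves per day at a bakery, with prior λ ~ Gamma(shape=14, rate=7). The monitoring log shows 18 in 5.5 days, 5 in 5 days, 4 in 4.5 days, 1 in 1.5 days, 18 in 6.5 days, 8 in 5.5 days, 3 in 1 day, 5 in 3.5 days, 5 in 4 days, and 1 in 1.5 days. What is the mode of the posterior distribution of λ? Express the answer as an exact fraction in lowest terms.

162/91

Total count: 18 + 5 + 4 + 1 + 18 + 8 + 3 + 5 + 5 + 1 = 68.
Total exposure: 5.5 + 5 + 4.5 + 1.5 + 6.5 + 5.5 + 1 + 3.5 + 4 + 1.5 = 38.5 days.
Posterior: α' = 14 + 68 = 82, β' = 7 + 38.5 = 91/2.
Posterior mode = (α'−1)/β' = 81/(91/2) = 162/91.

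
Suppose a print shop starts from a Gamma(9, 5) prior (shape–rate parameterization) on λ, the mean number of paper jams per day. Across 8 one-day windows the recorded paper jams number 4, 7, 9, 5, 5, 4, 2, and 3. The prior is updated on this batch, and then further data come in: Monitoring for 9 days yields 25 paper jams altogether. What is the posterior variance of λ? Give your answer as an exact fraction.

73/484

Total count: 4 + 7 + 9 + 5 + 5 + 4 + 2 + 3 = 39.
Total exposure: 8 days.
After the first batch: Gamma(9 + 39, 5 + 8) = Gamma(48, 13).
Total count 25 over total exposure 9 days.
After the second batch: Gamma(48 + 25, 13 + 9) = Gamma(73, 22).
Posterior variance = α'/β'² = 73/484.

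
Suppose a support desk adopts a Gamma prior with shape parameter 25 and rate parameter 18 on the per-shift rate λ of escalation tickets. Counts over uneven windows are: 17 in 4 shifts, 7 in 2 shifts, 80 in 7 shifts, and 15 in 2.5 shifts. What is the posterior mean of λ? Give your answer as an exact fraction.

288/67

Total count: 17 + 7 + 80 + 15 = 119.
Total exposure: 4 + 2 + 7 + 2.5 = 15.5 shifts.
By Gamma–Poisson conjugacy, the posterior is Gamma(α + Σx, β + Σt) = Gamma(25 + 119, 18 + 15.5) = Gamma(144, 67/2).
Posterior mean = α'/β' = 144/(67/2) = 288/67.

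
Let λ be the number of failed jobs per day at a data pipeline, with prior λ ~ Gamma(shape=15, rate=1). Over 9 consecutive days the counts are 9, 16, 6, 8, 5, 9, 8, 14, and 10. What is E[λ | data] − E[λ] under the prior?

Total count: 9 + 16 + 6 + 8 + 5 + 9 + 8 + 14 + 10 = 85.
Total exposure: 9 days.
Posterior: α' = 15 + 85 = 100, β' = 1 + 9 = 10.
Posterior mean = 100/10 = 10; prior mean = 15/1 = 15. Difference = 10 − 15 = -5.

-5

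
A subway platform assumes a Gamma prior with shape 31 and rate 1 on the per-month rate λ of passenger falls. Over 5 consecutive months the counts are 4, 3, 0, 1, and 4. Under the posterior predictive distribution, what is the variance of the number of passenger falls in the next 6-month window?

Total count: 4 + 3 + 0 + 1 + 4 = 12.
Total exposure: 5 months.
The Gamma prior is conjugate for the Poisson rate, so λ | data ~ Gamma(31+12, 1+5) = Gamma(43, 6).
The posterior predictive for a window of length T is Negative Binomial with variance T·α'·(β'+T)/β'² = 6·43·12/36 = 86.

86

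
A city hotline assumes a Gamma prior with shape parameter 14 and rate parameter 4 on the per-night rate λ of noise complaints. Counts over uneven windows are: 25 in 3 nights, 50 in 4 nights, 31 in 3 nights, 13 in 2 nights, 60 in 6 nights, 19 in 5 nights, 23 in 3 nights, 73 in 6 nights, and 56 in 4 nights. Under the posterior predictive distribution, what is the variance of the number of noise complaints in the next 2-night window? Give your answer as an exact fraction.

1911/100

Total count: 25 + 50 + 31 + 13 + 60 + 19 + 23 + 73 + 56 = 350.
Total exposure: 3 + 4 + 3 + 2 + 6 + 5 + 3 + 6 + 4 = 36 nights.
The Gamma prior is conjugate for the Poisson rate, so λ | data ~ Gamma(14+350, 4+36) = Gamma(364, 40).
The posterior predictive for a window of length T is Negative Binomial with variance T·α'·(β'+T)/β'² = 2·364·42/1600 = 1911/100.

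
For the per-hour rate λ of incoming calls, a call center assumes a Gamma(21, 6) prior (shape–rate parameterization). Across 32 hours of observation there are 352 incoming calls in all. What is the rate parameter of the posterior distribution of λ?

38

Total count 352 over total exposure 32 hours.
The Gamma prior is conjugate for the Poisson rate, so λ | data ~ Gamma(21+352, 6+32) = Gamma(373, 38).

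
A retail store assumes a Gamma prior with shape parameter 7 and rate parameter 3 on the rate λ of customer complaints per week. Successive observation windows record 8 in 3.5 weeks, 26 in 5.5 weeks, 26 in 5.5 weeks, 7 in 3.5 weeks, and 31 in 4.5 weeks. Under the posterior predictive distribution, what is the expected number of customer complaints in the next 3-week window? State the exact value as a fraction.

210/17

Total count: 8 + 26 + 26 + 7 + 31 = 98.
Total exposure: 3.5 + 5.5 + 5.5 + 3.5 + 4.5 = 22.5 weeks.
Gamma(α, β) with Poisson data over total exposure Σt gives posterior Gamma(α+Σx, β+Σt) = Gamma(105, 51/2).
Predictive mean over a 3-week window = T·E[λ|data] = 3·105/(51/2) = 210/17.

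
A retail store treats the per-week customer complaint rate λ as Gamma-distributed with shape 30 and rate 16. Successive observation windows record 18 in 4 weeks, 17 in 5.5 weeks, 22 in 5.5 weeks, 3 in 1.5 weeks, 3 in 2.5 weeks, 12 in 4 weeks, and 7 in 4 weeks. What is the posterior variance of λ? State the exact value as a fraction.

Total count: 18 + 17 + 22 + 3 + 3 + 12 + 7 = 82.
Total exposure: 4 + 5.5 + 5.5 + 1.5 + 2.5 + 4 + 4 = 27 weeks.
By Gamma–Poisson conjugacy, the posterior is Gamma(α + Σx, β + Σt) = Gamma(30 + 82, 16 + 27) = Gamma(112, 43).
Posterior variance = α'/β'² = 112/1849.

112/1849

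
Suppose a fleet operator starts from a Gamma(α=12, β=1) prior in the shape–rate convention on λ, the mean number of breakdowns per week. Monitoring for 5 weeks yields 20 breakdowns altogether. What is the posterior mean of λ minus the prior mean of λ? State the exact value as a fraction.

Total count 20 over total exposure 5 weeks.
Gamma(α, β) with Poisson data over total exposure Σt gives posterior Gamma(α+Σx, β+Σt) = Gamma(32, 6).
Posterior mean = 32/6 = 16/3; prior mean = 12/1 = 12. Difference = 16/3 − 12 = -20/3.

-20/3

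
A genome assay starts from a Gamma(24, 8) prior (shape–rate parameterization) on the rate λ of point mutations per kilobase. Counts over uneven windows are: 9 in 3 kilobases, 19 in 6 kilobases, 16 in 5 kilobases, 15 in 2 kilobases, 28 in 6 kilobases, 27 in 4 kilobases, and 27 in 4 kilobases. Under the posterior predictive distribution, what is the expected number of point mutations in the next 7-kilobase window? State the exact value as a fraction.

Total count: 9 + 19 + 16 + 15 + 28 + 27 + 27 = 141.
Total exposure: 3 + 6 + 5 + 2 + 6 + 4 + 4 = 30 kilobases.
Posterior: α' = 24 + 141 = 165, β' = 8 + 30 = 38.
Predictive mean over a 7-kilobase window = T·E[λ|data] = 7·165/38 = 1155/38.

1155/38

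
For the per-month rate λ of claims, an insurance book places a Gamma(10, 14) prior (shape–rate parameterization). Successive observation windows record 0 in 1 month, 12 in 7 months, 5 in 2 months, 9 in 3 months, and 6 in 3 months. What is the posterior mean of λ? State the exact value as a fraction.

7/5

Total count: 0 + 12 + 5 + 9 + 6 = 32.
Total exposure: 1 + 7 + 2 + 3 + 3 = 16 months.
The Gamma prior is conjugate for the Poisson rate, so λ | data ~ Gamma(10+32, 14+16) = Gamma(42, 30).
Posterior mean = α'/β' = 42/30 = 7/5.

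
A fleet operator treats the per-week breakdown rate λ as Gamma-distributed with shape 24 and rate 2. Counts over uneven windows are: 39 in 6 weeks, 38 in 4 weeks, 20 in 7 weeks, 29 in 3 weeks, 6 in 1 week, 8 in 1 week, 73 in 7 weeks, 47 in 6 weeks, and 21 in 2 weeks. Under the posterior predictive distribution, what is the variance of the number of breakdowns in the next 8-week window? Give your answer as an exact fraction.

Total count: 39 + 38 + 20 + 29 + 6 + 8 + 73 + 47 + 21 = 281.
Total exposure: 6 + 4 + 7 + 3 + 1 + 1 + 7 + 6 + 2 = 37 weeks.
The Gamma prior is conjugate for the Poisson rate, so λ | data ~ Gamma(24+281, 2+37) = Gamma(305, 39).
The posterior predictive for a window of length T is Negative Binomial with variance T·α'·(β'+T)/β'² = 8·305·47/1521 = 114680/1521.

114680/1521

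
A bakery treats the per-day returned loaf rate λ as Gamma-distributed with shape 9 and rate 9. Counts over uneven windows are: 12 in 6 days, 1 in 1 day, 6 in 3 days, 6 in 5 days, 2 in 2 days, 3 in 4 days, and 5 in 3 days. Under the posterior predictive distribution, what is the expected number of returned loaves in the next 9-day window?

12

Total count: 12 + 1 + 6 + 6 + 2 + 3 + 5 = 35.
Total exposure: 6 + 1 + 3 + 5 + 2 + 4 + 3 = 24 days.
Gamma(α, β) with Poisson data over total exposure Σt gives posterior Gamma(α+Σx, β+Σt) = Gamma(44, 33).
Predictive mean over a 9-day window = T·E[λ|data] = 9·44/33 = 12.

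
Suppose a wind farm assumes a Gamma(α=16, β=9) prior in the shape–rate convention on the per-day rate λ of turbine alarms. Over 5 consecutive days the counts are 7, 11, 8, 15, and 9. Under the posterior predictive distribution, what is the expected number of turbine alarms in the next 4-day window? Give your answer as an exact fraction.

132/7

Total count: 7 + 11 + 8 + 15 + 9 = 50.
Total exposure: 5 days.
Gamma(α, β) with Poisson data over total exposure Σt gives posterior Gamma(α+Σx, β+Σt) = Gamma(66, 14).
Predictive mean over a 4-day window = T·E[λ|data] = 4·66/14 = 132/7.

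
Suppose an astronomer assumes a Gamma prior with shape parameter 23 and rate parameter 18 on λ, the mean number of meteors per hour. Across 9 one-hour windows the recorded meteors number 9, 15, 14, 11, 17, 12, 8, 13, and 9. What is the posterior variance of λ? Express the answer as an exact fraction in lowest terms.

Total count: 9 + 15 + 14 + 11 + 17 + 12 + 8 + 13 + 9 = 108.
Total exposure: 9 hours.
Conjugate update: add total count to the shape and total exposure to the rate, giving Gamma(131, 27).
Posterior variance = α'/β'² = 131/729.

131/729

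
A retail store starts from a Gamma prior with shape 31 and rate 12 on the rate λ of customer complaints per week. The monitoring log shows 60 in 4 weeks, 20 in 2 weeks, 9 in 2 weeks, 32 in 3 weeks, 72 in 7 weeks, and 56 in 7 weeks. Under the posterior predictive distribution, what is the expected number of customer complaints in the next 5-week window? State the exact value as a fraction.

Total count: 60 + 20 + 9 + 32 + 72 + 56 = 249.
Total exposure: 4 + 2 + 2 + 3 + 7 + 7 = 25 weeks.
Gamma(α, β) with Poisson data over total exposure Σt gives posterior Gamma(α+Σx, β+Σt) = Gamma(280, 37).
Predictive mean over a 5-week window = T·E[λ|data] = 5·280/37 = 1400/37.

1400/37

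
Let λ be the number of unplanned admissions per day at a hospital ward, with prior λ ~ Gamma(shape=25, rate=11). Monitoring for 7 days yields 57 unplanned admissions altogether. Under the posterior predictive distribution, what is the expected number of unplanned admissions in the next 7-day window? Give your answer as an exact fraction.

287/9

Total count 57 over total exposure 7 days.
The Gamma prior is conjugate for the Poisson rate, so λ | data ~ Gamma(25+57, 11+7) = Gamma(82, 18).
Predictive mean over a 7-day window = T·E[λ|data] = 7·82/18 = 287/9.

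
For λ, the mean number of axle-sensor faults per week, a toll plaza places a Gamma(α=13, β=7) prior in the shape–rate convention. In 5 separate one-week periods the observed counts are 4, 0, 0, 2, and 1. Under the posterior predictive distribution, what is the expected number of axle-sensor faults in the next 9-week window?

Total count: 4 + 0 + 0 + 2 + 1 = 7.
Total exposure: 5 weeks.
Posterior: α' = 13 + 7 = 20, β' = 7 + 5 = 12.
Predictive mean over a 9-week window = T·E[λ|data] = 9·20/12 = 15.

15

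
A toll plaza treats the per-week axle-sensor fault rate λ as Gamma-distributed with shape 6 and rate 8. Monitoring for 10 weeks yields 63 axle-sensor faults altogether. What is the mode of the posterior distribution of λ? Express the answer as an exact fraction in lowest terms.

Total count 63 over total exposure 10 weeks.
Conjugate update: add total count to the shape and total exposure to the rate, giving Gamma(69, 18).
Posterior mode = (α'−1)/β' = 68/18 = 34/9.

34/9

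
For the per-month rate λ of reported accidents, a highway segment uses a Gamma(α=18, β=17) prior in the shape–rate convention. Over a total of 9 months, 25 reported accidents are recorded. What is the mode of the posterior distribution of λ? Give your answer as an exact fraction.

21/13

Total count 25 over total exposure 9 months.
By Gamma–Poisson conjugacy, the posterior is Gamma(α + Σx, β + Σt) = Gamma(18 + 25, 17 + 9) = Gamma(43, 26).
Posterior mode = (α'−1)/β' = 42/26 = 21/13.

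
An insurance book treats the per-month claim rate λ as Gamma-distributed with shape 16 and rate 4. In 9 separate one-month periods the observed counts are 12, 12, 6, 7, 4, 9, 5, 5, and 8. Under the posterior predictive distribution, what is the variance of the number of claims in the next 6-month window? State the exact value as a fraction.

Total count: 12 + 12 + 6 + 7 + 4 + 9 + 5 + 5 + 8 = 68.
Total exposure: 9 months.
Conjugate update: add total count to the shape and total exposure to the rate, giving Gamma(84, 13).
The posterior predictive for a window of length T is Negative Binomial with variance T·α'·(β'+T)/β'² = 6·84·19/169 = 9576/169.

9576/169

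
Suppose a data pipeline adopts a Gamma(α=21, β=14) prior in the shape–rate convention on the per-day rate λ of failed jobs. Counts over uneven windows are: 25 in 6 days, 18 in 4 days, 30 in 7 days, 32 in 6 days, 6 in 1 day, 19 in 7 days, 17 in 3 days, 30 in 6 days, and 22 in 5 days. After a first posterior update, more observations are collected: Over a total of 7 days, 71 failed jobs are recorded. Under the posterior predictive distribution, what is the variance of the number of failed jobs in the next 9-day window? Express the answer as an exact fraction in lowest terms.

Total count: 25 + 18 + 30 + 32 + 6 + 19 + 17 + 30 + 22 = 199.
Total exposure: 6 + 4 + 7 + 6 + 1 + 7 + 3 + 6 + 5 = 45 days.
After the first batch: Gamma(21 + 199, 14 + 45) = Gamma(220, 59).
Total count 71 over total exposure 7 days.
After the second batch: Gamma(220 + 71, 59 + 7) = Gamma(291, 66).
The posterior predictive for a window of length T is Negative Binomial with variance T·α'·(β'+T)/β'² = 9·291·75/4356 = 21825/484.

21825/484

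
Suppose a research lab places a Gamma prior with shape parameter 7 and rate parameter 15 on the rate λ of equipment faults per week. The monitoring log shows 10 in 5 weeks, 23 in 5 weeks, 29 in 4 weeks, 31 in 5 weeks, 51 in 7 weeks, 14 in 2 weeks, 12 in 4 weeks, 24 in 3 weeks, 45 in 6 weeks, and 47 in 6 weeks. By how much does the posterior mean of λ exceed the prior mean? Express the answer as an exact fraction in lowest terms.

3961/930

Total count: 10 + 23 + 29 + 31 + 51 + 14 + 12 + 24 + 45 + 47 = 286.
Total exposure: 5 + 5 + 4 + 5 + 7 + 2 + 4 + 3 + 6 + 6 = 47 weeks.
Conjugate update: add total count to the shape and total exposure to the rate, giving Gamma(293, 62).
Posterior mean = 293/62 = 293/62; prior mean = 7/15 = 7/15. Difference = 293/62 − 7/15 = 3961/930.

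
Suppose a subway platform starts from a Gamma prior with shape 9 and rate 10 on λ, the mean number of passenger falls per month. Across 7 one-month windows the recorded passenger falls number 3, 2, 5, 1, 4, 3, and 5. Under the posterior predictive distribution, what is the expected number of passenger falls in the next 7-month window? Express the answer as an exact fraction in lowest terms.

Total count: 3 + 2 + 5 + 1 + 4 + 3 + 5 = 23.
Total exposure: 7 months.
The Gamma prior is conjugate for the Poisson rate, so λ | data ~ Gamma(9+23, 10+7) = Gamma(32, 17).
Predictive mean over a 7-month window = T·E[λ|data] = 7·32/17 = 224/17.

224/17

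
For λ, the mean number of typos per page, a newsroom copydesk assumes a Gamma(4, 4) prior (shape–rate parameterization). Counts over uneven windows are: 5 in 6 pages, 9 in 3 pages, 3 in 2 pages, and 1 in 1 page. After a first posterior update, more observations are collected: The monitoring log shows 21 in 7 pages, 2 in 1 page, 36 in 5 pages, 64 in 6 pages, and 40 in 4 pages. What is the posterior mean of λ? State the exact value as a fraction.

Total count: 5 + 9 + 3 + 1 = 18.
Total exposure: 6 + 3 + 2 + 1 = 12 pages.
After the first batch: Gamma(4 + 18, 4 + 12) = Gamma(22, 16).
Total count: 21 + 2 + 36 + 64 + 40 = 163.
Total exposure: 7 + 1 + 5 + 6 + 4 = 23 pages.
After the second batch: Gamma(22 + 163, 16 + 23) = Gamma(185, 39).
Posterior mean = α'/β' = 185/39.

185/39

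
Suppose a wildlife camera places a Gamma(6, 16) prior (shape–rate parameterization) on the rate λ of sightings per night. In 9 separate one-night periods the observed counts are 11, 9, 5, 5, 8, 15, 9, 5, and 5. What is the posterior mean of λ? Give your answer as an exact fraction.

78/25

Total count: 11 + 9 + 5 + 5 + 8 + 15 + 9 + 5 + 5 = 72.
Total exposure: 9 nights.
The Gamma prior is conjugate for the Poisson rate, so λ | data ~ Gamma(6+72, 16+9) = Gamma(78, 25).
Posterior mean = α'/β' = 78/25.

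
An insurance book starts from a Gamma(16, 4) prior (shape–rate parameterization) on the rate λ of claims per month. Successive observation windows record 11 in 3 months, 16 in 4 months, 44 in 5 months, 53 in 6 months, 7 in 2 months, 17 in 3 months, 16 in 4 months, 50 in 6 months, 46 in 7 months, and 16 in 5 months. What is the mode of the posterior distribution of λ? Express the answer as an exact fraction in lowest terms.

291/49

Total count: 11 + 16 + 44 + 53 + 7 + 17 + 16 + 50 + 46 + 16 = 276.
Total exposure: 3 + 4 + 5 + 6 + 2 + 3 + 4 + 6 + 7 + 5 = 45 months.
Gamma(α, β) with Poisson data over total exposure Σt gives posterior Gamma(α+Σx, β+Σt) = Gamma(292, 49).
Posterior mode = (α'−1)/β' = 291/49.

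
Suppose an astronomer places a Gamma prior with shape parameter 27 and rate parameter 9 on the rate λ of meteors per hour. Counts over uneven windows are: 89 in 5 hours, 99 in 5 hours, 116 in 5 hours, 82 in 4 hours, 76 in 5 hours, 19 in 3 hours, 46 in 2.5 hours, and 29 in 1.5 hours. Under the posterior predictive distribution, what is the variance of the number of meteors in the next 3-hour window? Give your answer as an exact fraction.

75207/1600

Total count: 89 + 99 + 116 + 82 + 76 + 19 + 46 + 29 = 556.
Total exposure: 5 + 5 + 5 + 4 + 5 + 3 + 2.5 + 1.5 = 31 hours.
Posterior: α' = 27 + 556 = 583, β' = 9 + 31 = 40.
The posterior predictive for a window of length T is Negative Binomial with variance T·α'·(β'+T)/β'² = 3·583·43/1600 = 75207/1600.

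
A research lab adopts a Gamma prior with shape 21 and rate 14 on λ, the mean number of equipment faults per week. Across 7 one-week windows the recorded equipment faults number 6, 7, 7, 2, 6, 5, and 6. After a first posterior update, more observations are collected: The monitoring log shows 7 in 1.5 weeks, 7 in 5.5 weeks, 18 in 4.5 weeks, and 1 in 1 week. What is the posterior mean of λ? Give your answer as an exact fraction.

186/67

Total count: 6 + 7 + 7 + 2 + 6 + 5 + 6 = 39.
Total exposure: 7 weeks.
After the first batch: Gamma(21 + 39, 14 + 7) = Gamma(60, 21).
Total count: 7 + 7 + 18 + 1 = 33.
Total exposure: 1.5 + 5.5 + 4.5 + 1 = 12.5 weeks.
After the second batch: Gamma(60 + 33, 21 + 12.5) = Gamma(93, 67/2).
Posterior mean = α'/β' = 93/(67/2) = 186/67.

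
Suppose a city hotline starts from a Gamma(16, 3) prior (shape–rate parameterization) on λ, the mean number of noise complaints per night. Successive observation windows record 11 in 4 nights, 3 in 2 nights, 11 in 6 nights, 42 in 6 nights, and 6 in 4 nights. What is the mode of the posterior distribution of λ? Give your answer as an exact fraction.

Total count: 11 + 3 + 11 + 42 + 6 = 73.
Total exposure: 4 + 2 + 6 + 6 + 4 = 22 nights.
Posterior: α' = 16 + 73 = 89, β' = 3 + 22 = 25.
Posterior mode = (α'−1)/β' = 88/25.

88/25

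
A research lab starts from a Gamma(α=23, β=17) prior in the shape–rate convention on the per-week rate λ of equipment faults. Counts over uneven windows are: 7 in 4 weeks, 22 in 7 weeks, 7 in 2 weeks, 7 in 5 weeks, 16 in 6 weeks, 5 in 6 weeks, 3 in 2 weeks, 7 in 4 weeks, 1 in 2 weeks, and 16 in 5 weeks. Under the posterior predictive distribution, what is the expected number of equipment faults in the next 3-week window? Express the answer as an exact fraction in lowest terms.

57/10

Total count: 7 + 22 + 7 + 7 + 16 + 5 + 3 + 7 + 1 + 16 = 91.
Total exposure: 4 + 7 + 2 + 5 + 6 + 6 + 2 + 4 + 2 + 5 = 43 weeks.
Conjugate update: add total count to the shape and total exposure to the rate, giving Gamma(114, 60).
Predictive mean over a 3-week window = T·E[λ|data] = 3·114/60 = 57/10.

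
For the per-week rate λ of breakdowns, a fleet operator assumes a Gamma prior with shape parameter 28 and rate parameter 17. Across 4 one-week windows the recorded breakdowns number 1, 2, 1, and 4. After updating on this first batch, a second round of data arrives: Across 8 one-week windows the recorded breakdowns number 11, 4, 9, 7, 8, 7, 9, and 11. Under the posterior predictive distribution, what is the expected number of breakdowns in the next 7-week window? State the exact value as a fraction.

Total count: 1 + 2 + 1 + 4 = 8.
Total exposure: 4 weeks.
After the first batch: Gamma(28 + 8, 17 + 4) = Gamma(36, 21).
Total count: 11 + 4 + 9 + 7 + 8 + 7 + 9 + 11 = 66.
Total exposure: 8 weeks.
After the second batch: Gamma(36 + 66, 21 + 8) = Gamma(102, 29).
Predictive mean over a 7-week window = T·E[λ|data] = 7·102/29 = 714/29.

714/29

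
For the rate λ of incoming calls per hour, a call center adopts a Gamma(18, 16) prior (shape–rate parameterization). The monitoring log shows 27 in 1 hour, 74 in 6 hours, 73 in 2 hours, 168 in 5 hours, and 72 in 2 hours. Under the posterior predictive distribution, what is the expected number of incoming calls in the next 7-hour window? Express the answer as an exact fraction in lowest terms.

189/2

Total count: 27 + 74 + 73 + 168 + 72 = 414.
Total exposure: 1 + 6 + 2 + 5 + 2 = 16 hours.
Conjugate update: add total count to the shape and total exposure to the rate, giving Gamma(432, 32).
Predictive mean over a 7-hour window = T·E[λ|data] = 7·432/32 = 189/2.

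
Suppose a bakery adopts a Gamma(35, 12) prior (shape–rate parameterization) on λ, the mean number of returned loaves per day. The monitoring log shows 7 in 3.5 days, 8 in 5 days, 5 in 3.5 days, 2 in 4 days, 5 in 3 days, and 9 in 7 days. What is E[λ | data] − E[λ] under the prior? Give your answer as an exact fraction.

Total count: 7 + 8 + 5 + 2 + 5 + 9 = 36.
Total exposure: 3.5 + 5 + 3.5 + 4 + 3 + 7 = 26 days.
Gamma(α, β) with Poisson data over total exposure Σt gives posterior Gamma(α+Σx, β+Σt) = Gamma(71, 38).
Posterior mean = 71/38 = 71/38; prior mean = 35/12 = 35/12. Difference = 71/38 − 35/12 = -239/228.

-239/228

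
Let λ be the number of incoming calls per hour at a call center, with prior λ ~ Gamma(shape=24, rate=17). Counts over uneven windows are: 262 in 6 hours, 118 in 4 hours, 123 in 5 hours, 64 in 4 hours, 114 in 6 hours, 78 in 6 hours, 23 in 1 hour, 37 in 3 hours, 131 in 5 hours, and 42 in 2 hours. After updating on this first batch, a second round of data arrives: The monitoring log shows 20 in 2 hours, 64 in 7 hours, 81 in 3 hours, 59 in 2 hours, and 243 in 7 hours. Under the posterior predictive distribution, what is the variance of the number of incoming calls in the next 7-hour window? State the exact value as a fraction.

903147/6400

Total count: 262 + 118 + 123 + 64 + 114 + 78 + 23 + 37 + 131 + 42 = 992.
Total exposure: 6 + 4 + 5 + 4 + 6 + 6 + 1 + 3 + 5 + 2 = 42 hours.
After the first batch: Gamma(24 + 992, 17 + 42) = Gamma(1016, 59).
Total count: 20 + 64 + 81 + 59 + 243 = 467.
Total exposure: 2 + 7 + 3 + 2 + 7 = 21 hours.
After the second batch: Gamma(1016 + 467, 59 + 21) = Gamma(1483, 80).
The posterior predictive for a window of length T is Negative Binomial with variance T·α'·(β'+T)/β'² = 7·1483·87/6400 = 903147/6400.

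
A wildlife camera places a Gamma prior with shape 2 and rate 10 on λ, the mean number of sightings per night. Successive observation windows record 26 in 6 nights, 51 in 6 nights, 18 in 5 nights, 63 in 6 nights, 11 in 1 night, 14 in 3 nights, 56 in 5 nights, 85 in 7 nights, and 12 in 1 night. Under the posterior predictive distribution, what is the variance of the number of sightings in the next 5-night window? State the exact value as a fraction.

1859/50

Total count: 26 + 51 + 18 + 63 + 11 + 14 + 56 + 85 + 12 = 336.
Total exposure: 6 + 6 + 5 + 6 + 1 + 3 + 5 + 7 + 1 = 40 nights.
Conjugate update: add total count to the shape and total exposure to the rate, giving Gamma(338, 50).
The posterior predictive for a window of length T is Negative Binomial with variance T·α'·(β'+T)/β'² = 5·338·55/2500 = 1859/50.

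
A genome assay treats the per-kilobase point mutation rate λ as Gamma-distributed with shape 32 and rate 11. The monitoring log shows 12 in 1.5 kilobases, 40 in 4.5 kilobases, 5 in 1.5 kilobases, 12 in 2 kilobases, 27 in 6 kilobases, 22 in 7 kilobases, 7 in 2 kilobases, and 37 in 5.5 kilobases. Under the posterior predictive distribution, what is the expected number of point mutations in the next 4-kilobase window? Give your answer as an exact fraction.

Total count: 12 + 40 + 5 + 12 + 27 + 22 + 7 + 37 = 162.
Total exposure: 1.5 + 4.5 + 1.5 + 2 + 6 + 7 + 2 + 5.5 = 30 kilobases.
Posterior: α' = 32 + 162 = 194, β' = 11 + 30 = 41.
Predictive mean over a 4-kilobase window = T·E[λ|data] = 4·194/41 = 776/41.

776/41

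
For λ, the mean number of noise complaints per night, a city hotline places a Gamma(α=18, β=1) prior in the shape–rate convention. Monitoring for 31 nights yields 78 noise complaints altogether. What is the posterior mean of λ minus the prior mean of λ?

-15

Total count 78 over total exposure 31 nights.
The Gamma prior is conjugate for the Poisson rate, so λ | data ~ Gamma(18+78, 1+31) = Gamma(96, 32).
Posterior mean = 96/32 = 3; prior mean = 18/1 = 18. Difference = 3 − 18 = -15.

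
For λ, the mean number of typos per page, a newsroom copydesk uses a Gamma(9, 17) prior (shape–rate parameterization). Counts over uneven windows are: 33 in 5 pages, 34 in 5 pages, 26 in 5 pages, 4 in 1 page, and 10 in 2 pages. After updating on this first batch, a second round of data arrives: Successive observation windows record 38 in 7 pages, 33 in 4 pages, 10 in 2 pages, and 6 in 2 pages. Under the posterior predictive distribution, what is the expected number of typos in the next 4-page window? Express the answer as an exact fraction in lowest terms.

Total count: 33 + 34 + 26 + 4 + 10 = 107.
Total exposure: 5 + 5 + 5 + 1 + 2 = 18 pages.
After the first batch: Gamma(9 + 107, 17 + 18) = Gamma(116, 35).
Total count: 38 + 33 + 10 + 6 = 87.
Total exposure: 7 + 4 + 2 + 2 = 15 pages.
After the second batch: Gamma(116 + 87, 35 + 15) = Gamma(203, 50).
Predictive mean over a 4-page window = T·E[λ|data] = 4·203/50 = 406/25.

406/25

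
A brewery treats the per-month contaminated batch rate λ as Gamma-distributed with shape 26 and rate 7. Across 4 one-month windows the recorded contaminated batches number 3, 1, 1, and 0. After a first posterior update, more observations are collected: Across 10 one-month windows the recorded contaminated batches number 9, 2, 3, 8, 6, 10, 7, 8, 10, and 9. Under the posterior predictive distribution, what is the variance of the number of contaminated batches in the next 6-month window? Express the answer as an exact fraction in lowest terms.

1854/49

Total count: 3 + 1 + 1 + 0 = 5.
Total exposure: 4 months.
After the first batch: Gamma(26 + 5, 7 + 4) = Gamma(31, 11).
Total count: 9 + 2 + 3 + 8 + 6 + 10 + 7 + 8 + 10 + 9 = 72.
Total exposure: 10 months.
After the second batch: Gamma(31 + 72, 11 + 10) = Gamma(103, 21).
The posterior predictive for a window of length T is Negative Binomial with variance T·α'·(β'+T)/β'² = 6·103·27/441 = 1854/49.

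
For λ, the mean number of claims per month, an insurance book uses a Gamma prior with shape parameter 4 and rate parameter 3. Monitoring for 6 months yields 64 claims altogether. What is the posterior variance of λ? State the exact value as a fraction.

68/81

Total count 64 over total exposure 6 months.
Gamma(α, β) with Poisson data over total exposure Σt gives posterior Gamma(α+Σx, β+Σt) = Gamma(68, 9).
Posterior variance = α'/β'² = 68/81.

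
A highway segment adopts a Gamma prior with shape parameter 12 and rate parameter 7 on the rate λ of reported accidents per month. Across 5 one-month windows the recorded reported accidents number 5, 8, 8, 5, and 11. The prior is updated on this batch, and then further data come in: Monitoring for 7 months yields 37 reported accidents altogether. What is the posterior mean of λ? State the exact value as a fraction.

Total count: 5 + 8 + 8 + 5 + 11 = 37.
Total exposure: 5 months.
After the first batch: Gamma(12 + 37, 7 + 5) = Gamma(49, 12).
Total count 37 over total exposure 7 months.
After the second batch: Gamma(49 + 37, 12 + 7) = Gamma(86, 19).
Posterior mean = α'/β' = 86/19.

86/19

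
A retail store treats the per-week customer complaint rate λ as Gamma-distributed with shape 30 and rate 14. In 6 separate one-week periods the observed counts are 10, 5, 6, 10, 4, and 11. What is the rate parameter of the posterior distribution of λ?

Total count: 10 + 5 + 6 + 10 + 4 + 11 = 46.
Total exposure: 6 weeks.
Posterior: α' = 30 + 46 = 76, β' = 14 + 6 = 20.

20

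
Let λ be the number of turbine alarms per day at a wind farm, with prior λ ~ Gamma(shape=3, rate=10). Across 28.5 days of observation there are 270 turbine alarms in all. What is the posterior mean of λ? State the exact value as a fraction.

78/11

Total count 270 over total exposure 28.5 days.
Conjugate update: add total count to the shape and total exposure to the rate, giving Gamma(273, 77/2).
Posterior mean = α'/β' = 273/(77/2) = 78/11.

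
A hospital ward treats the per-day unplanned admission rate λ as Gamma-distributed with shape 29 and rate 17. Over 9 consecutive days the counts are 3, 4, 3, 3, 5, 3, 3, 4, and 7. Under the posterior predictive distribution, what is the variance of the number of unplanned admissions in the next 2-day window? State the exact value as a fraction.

Total count: 3 + 4 + 3 + 3 + 5 + 3 + 3 + 4 + 7 = 35.
Total exposure: 9 days.
Posterior: α' = 29 + 35 = 64, β' = 17 + 9 = 26.
The posterior predictive for a window of length T is Negative Binomial with variance T·α'·(β'+T)/β'² = 2·64·28/676 = 896/169.

896/169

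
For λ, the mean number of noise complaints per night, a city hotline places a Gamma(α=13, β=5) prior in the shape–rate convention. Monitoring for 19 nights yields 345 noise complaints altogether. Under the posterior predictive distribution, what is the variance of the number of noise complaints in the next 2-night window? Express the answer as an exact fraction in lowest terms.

2327/72

Total count 345 over total exposure 19 nights.
The Gamma prior is conjugate for the Poisson rate, so λ | data ~ Gamma(13+345, 5+19) = Gamma(358, 24).
The posterior predictive for a window of length T is Negative Binomial with variance T·α'·(β'+T)/β'² = 2·358·26/576 = 2327/72.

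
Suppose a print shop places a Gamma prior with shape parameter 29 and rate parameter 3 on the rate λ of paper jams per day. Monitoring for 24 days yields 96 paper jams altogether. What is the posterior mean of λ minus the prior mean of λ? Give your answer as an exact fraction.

Total count 96 over total exposure 24 days.
Conjugate update: add total count to the shape and total exposure to the rate, giving Gamma(125, 27).
Posterior mean = 125/27 = 125/27; prior mean = 29/3 = 29/3. Difference = 125/27 − 29/3 = -136/27.

-136/27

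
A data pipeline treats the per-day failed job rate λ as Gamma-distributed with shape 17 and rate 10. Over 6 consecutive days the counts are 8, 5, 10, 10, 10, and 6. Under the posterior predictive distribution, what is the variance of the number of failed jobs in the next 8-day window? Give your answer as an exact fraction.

99/2

Total count: 8 + 5 + 10 + 10 + 10 + 6 = 49.
Total exposure: 6 days.
The Gamma prior is conjugate for the Poisson rate, so λ | data ~ Gamma(17+49, 10+6) = Gamma(66, 16).
The posterior predictive for a window of length T is Negative Binomial with variance T·α'·(β'+T)/β'² = 8·66·24/256 = 99/2.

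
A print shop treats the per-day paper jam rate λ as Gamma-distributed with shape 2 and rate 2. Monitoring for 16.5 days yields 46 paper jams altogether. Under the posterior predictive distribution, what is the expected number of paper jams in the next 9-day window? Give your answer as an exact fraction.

864/37

Total count 46 over total exposure 16.5 days.
By Gamma–Poisson conjugacy, the posterior is Gamma(α + Σx, β + Σt) = Gamma(2 + 46, 2 + 16.5) = Gamma(48, 37/2).
Predictive mean over a 9-day window = T·E[λ|data] = 9·48/(37/2) = 864/37.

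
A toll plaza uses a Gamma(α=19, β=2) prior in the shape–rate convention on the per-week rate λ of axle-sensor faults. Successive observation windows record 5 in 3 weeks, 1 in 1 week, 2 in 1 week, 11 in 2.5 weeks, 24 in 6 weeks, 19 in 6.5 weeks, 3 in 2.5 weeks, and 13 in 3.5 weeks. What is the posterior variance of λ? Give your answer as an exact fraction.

97/784

Total count: 5 + 1 + 2 + 11 + 24 + 19 + 3 + 13 = 78.
Total exposure: 3 + 1 + 1 + 2.5 + 6 + 6.5 + 2.5 + 3.5 = 26 weeks.
Conjugate update: add total count to the shape and total exposure to the rate, giving Gamma(97, 28).
Posterior variance = α'/β'² = 97/784.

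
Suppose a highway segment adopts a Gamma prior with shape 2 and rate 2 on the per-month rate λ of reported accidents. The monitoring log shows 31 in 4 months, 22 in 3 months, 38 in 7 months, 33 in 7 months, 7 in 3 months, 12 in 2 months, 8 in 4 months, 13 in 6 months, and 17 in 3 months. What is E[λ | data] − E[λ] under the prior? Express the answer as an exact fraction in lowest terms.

Total count: 31 + 22 + 38 + 33 + 7 + 12 + 8 + 13 + 17 = 181.
Total exposure: 4 + 3 + 7 + 7 + 3 + 2 + 4 + 6 + 3 = 39 months.
The Gamma prior is conjugate for the Poisson rate, so λ | data ~ Gamma(2+181, 2+39) = Gamma(183, 41).
Posterior mean = 183/41 = 183/41; prior mean = 2/2 = 1. Difference = 183/41 − 1 = 142/41.

142/41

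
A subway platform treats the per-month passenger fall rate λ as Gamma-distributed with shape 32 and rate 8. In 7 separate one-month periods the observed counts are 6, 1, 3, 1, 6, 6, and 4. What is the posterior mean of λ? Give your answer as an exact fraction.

59/15

Total count: 6 + 1 + 3 + 1 + 6 + 6 + 4 = 27.
Total exposure: 7 months.
By Gamma–Poisson conjugacy, the posterior is Gamma(α + Σx, β + Σt) = Gamma(32 + 27, 8 + 7) = Gamma(59, 15).
Posterior mean = α'/β' = 59/15.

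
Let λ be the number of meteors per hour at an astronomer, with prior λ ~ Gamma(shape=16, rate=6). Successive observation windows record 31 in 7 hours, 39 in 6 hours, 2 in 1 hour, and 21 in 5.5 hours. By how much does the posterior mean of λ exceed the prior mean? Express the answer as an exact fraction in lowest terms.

82/51

Total count: 31 + 39 + 2 + 21 = 93.
Total exposure: 7 + 6 + 1 + 5.5 = 19.5 hours.
Conjugate update: add total count to the shape and total exposure to the rate, giving Gamma(109, 51/2).
Posterior mean = 109/(51/2) = 218/51; prior mean = 16/6 = 8/3. Difference = 218/51 − 8/3 = 82/51.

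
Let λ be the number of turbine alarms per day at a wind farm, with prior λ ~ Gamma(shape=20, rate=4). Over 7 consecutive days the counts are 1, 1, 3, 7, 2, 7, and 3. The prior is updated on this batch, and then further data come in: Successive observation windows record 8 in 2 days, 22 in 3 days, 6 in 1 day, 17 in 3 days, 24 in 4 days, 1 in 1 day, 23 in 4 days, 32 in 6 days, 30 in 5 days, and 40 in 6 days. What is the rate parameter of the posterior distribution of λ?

46

Total count: 1 + 1 + 3 + 7 + 2 + 7 + 3 = 24.
Total exposure: 7 days.
After the first batch: Gamma(20 + 24, 4 + 7) = Gamma(44, 11).
Total count: 8 + 22 + 6 + 17 + 24 + 1 + 23 + 32 + 30 + 40 = 203.
Total exposure: 2 + 3 + 1 + 3 + 4 + 1 + 4 + 6 + 5 + 6 = 35 days.
After the second batch: Gamma(44 + 203, 11 + 35) = Gamma(247, 46).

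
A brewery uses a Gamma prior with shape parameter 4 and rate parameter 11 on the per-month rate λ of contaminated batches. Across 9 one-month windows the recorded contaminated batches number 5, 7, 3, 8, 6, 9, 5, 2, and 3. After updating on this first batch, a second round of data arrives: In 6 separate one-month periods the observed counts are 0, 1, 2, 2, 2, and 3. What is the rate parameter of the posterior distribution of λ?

Total count: 5 + 7 + 3 + 8 + 6 + 9 + 5 + 2 + 3 = 48.
Total exposure: 9 months.
After the first batch: Gamma(4 + 48, 11 + 9) = Gamma(52, 20).
Total count: 0 + 1 + 2 + 2 + 2 + 3 = 10.
Total exposure: 6 months.
After the second batch: Gamma(52 + 10, 20 + 6) = Gamma(62, 26).

26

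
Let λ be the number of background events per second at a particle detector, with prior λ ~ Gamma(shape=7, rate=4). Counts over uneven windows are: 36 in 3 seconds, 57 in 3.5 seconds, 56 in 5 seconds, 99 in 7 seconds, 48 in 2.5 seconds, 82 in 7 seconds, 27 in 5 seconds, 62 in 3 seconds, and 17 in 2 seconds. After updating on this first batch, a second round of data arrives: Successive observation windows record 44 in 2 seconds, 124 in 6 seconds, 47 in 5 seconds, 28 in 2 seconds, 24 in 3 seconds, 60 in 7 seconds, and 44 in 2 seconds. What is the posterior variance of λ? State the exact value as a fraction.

Total count: 36 + 57 + 56 + 99 + 48 + 82 + 27 + 62 + 17 = 484.
Total exposure: 3 + 3.5 + 5 + 7 + 2.5 + 7 + 5 + 3 + 2 = 38 seconds.
After the first batch: Gamma(7 + 484, 4 + 38) = Gamma(491, 42).
Total count: 44 + 124 + 47 + 28 + 24 + 60 + 44 = 371.
Total exposure: 2 + 6 + 5 + 2 + 3 + 7 + 2 = 27 seconds.
After the second batch: Gamma(491 + 371, 42 + 27) = Gamma(862, 69).
Posterior variance = α'/β'² = 862/4761.

862/4761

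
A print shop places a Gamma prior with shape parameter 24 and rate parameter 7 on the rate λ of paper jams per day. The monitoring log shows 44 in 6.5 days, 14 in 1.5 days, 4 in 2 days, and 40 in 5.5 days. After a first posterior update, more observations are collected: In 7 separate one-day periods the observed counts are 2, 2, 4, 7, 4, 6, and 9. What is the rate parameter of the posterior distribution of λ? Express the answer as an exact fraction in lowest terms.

59/2

Total count: 44 + 14 + 4 + 40 = 102.
Total exposure: 6.5 + 1.5 + 2 + 5.5 = 15.5 days.
After the first batch: Gamma(24 + 102, 7 + 15.5) = Gamma(126, 45/2).
Total count: 2 + 2 + 4 + 7 + 4 + 6 + 9 = 34.
Total exposure: 7 days.
After the second batch: Gamma(126 + 34, 45/2 + 7) = Gamma(160, 59/2).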